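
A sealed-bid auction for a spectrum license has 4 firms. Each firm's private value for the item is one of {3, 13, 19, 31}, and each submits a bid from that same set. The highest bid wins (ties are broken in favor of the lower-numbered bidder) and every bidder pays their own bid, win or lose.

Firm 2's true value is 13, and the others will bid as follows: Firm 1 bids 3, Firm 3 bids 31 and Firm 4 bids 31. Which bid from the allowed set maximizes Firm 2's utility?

3

Bid 3: loses but pays 3, utility -3.
Bid 13: loses but pays 13, utility -13.
Bid 19: loses but pays 19, utility -19.
Bid 31: wins, pays 31, utility 13 - 31 = -18.
The best choice is 3 with utility -3.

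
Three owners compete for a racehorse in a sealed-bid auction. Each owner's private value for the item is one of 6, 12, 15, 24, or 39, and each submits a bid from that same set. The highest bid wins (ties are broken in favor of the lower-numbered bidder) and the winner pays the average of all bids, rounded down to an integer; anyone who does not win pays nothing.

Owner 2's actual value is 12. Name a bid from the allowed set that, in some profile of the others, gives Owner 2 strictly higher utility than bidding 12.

15

Suppose Owner 1 bids 12 and Owner 3 bids 6.
Bid 12: loses, pays 0, utility 0.
Bid 15: wins, pays 11, utility 12 - 11 = 1.
So bidding 15 beats truth here (1 > 0).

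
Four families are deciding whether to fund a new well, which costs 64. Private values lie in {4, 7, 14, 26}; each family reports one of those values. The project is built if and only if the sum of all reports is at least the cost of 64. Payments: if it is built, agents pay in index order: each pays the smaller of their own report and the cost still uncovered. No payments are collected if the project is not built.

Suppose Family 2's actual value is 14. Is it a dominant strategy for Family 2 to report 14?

No

Consider the case where Family 1 reports 7, Family 3 reports 26 and Family 4 reports 26.
Truthful report 14: project built, pays 14, utility 14 - 14 = 0.
Report 7 instead: project built, pays 7, utility 14 - 7 = 7.
Since 7 > 0, reporting 7 is strictly better here, so truthful reporting is not dominant.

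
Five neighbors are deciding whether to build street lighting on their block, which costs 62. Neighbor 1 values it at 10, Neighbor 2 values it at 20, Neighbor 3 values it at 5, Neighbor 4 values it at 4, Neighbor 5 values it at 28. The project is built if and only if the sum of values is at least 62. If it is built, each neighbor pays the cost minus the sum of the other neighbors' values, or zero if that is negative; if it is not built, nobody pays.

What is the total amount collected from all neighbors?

Total value 67 ≥ cost 62, so it is built.
Neighbor 1: others sum to 57; max(0, 62 - 57) = 5.
Neighbor 2: others sum to 47; max(0, 62 - 47) = 15.
Neighbor 3: others sum to 62; max(0, 62 - 62) = 0.
Neighbor 4: others sum to 63; max(0, 62 - 63) = 0.
Neighbor 5: others sum to 39; max(0, 62 - 39) = 23.
Total collected = 5 + 15 + 0 + 0 + 23 = 43.

43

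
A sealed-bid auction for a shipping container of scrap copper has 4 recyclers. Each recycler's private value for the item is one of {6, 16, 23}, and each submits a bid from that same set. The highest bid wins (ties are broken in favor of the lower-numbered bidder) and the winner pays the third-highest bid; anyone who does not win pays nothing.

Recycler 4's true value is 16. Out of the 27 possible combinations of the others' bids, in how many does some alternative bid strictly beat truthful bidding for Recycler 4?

Others bid (6, 6, 16): truth gives 0; bid 23 gives 10 > 0. Violating.
Others bid (6, 16, 6): truth gives 0; bid 23 gives 10 > 0. Violating.
Others bid (16, 6, 6): truth gives 0; bid 23 gives 10 > 0. Violating.
Others bid (6, 6, 6): truth gives 10; no alternative beats it.
Others bid (6, 6, 23): truth gives 0; no alternative beats it.
(Checking all 27 profiles: 3 have a profitable deviation, 24 do not.)

3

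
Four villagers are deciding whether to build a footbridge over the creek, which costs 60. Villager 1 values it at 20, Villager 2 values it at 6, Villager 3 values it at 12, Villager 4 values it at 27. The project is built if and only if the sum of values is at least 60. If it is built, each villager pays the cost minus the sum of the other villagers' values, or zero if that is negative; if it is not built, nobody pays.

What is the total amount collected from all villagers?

Total value 65 ≥ cost 60, so it is built.
Villager 1: others sum to 45; max(0, 60 - 45) = 15.
Villager 2: others sum to 59; max(0, 60 - 59) = 1.
Villager 3: others sum to 53; max(0, 60 - 53) = 7.
Villager 4: others sum to 38; max(0, 60 - 38) = 22.
Total collected = 15 + 1 + 7 + 22 = 45.

45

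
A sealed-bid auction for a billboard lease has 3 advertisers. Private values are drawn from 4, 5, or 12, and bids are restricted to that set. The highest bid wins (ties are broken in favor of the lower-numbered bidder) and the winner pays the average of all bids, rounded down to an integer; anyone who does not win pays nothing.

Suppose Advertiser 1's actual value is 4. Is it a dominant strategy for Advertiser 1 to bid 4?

Check each profile of the others' bids and compare truth against every alternative bid.
Others bid (5, 5): truth gives 0, best alternative gives -1.
Others bid (4, 4): truth gives 0, best alternative gives 0.
Others bid (4, 5): truth gives 0, best alternative gives 0.
Others bid (4, 12): truth gives 0, best alternative gives 0.
Others bid (5, 4): truth gives 0, best alternative gives 0.
Others bid (5, 12): truth gives 0, best alternative gives 0.
(Remaining 3 profiles checked similarly; truth is weakly best in each.)
In every case the truthful bid is at least as good as any alternative, so it is a dominant strategy.

Yes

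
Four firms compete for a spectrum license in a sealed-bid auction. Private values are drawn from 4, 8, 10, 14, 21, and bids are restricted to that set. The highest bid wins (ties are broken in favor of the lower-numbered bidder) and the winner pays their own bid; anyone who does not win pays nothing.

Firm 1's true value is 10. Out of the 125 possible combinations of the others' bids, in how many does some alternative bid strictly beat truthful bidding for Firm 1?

Others bid (4, 4, 4): truth gives 0; bid 4 gives 6 > 0. Violating.
Others bid (4, 4, 8): truth gives 0; bid 8 gives 2 > 0. Violating.
Others bid (4, 8, 4): truth gives 0; bid 8 gives 2 > 0. Violating.
Others bid (4, 8, 8): truth gives 0; bid 8 gives 2 > 0. Violating.
Others bid (4, 4, 10): truth gives 0; no alternative beats it.
Others bid (4, 4, 14): truth gives 0; no alternative beats it.
(Checking all 125 profiles: 8 have a profitable deviation, 117 do not.)

8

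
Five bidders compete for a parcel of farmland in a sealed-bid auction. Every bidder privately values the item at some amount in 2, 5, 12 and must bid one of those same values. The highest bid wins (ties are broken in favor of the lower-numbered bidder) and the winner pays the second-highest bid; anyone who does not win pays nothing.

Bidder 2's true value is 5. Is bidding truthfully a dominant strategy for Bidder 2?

Yes

Check each profile of the others' bids and compare truth against every alternative bid.
Others bid (2, 2, 2, 2): truth gives 3, best alternative gives 3.
Others bid (2, 2, 2, 5): truth gives 0, best alternative gives 0.
Others bid (2, 2, 2, 12): truth gives 0, best alternative gives 0.
Others bid (2, 2, 5, 2): truth gives 0, best alternative gives 0.
Others bid (2, 2, 5, 5): truth gives 0, best alternative gives 0.
Others bid (2, 2, 5, 12): truth gives 0, best alternative gives 0.
(Remaining 75 profiles checked similarly; truth is weakly best in each.)
In every case the truthful bid is at least as good as any alternative, so it is a dominant strategy.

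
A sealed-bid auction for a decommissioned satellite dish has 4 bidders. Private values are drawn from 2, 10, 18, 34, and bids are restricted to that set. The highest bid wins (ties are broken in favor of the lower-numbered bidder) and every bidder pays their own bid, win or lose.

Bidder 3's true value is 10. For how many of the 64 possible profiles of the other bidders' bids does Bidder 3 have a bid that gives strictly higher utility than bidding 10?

Others bid (2, 2, 18): truth gives -10; bid 2 gives -2 > -10. Violating.
Others bid (2, 2, 34): truth gives -10; bid 2 gives -2 > -10. Violating.
Others bid (2, 10, 2): truth gives -10; bid 2 gives -2 > -10. Violating.
Others bid (2, 10, 10): truth gives -10; bid 2 gives -2 > -10. Violating.
Others bid (2, 2, 2): truth gives 0; no alternative beats it.
Others bid (2, 2, 10): truth gives 0; no alternative beats it.
(Checking all 64 profiles: 62 have a profitable deviation, 2 do not.)

62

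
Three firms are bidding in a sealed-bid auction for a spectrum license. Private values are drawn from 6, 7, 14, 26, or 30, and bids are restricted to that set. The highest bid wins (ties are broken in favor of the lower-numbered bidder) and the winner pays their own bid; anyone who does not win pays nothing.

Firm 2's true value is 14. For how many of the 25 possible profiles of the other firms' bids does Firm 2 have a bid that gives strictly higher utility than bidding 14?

Others bid (6, 6): truth gives 0; bid 7 gives 7 > 0. Violating.
Others bid (6, 7): truth gives 0; bid 7 gives 7 > 0. Violating.
Others bid (6, 14): truth gives 0; no alternative beats it.
Others bid (6, 26): truth gives 0; no alternative beats it.
(Checking all 25 profiles: 2 have a profitable deviation, 23 do not.)

2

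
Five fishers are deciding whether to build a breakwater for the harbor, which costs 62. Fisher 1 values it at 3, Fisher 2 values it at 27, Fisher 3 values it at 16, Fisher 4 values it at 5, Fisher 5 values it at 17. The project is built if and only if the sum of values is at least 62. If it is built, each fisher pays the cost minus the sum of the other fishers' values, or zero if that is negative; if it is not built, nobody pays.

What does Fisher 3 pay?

Total value 68 ≥ cost 62, so the project is built.
The other fishers' values sum to 52.
Cost minus that sum is 62 - 52 = 10.

10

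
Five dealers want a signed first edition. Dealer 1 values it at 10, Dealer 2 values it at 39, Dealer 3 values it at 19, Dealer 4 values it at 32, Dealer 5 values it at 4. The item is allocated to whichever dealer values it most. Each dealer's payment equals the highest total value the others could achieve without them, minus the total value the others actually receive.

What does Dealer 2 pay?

32

Dealer 2 has the highest value and receives the item.
Without Dealer 2, the item would go to the next-highest value, 32, so the others could achieve 32.
With Dealer 2 present and winning, the others receive nothing, so their total is 0.
Payment = 32 - 0 = 32.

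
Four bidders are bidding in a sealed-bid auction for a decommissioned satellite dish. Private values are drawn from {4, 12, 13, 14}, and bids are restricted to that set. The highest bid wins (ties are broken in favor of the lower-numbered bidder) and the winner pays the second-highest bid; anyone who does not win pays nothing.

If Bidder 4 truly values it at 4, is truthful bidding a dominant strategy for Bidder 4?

Check each profile of the others' bids and compare truth against every alternative bid.
Others bid (4, 4, 4): truth gives 0, best alternative gives 0.
Others bid (4, 4, 12): truth gives 0, best alternative gives 0.
Others bid (4, 4, 13): truth gives 0, best alternative gives 0.
Others bid (4, 4, 14): truth gives 0, best alternative gives 0.
Others bid (4, 12, 4): truth gives 0, best alternative gives 0.
Others bid (4, 12, 12): truth gives 0, best alternative gives 0.
(Remaining 58 profiles checked similarly; truth is weakly best in each.)
In every case the truthful bid is at least as good as any alternative, so it is a dominant strategy.

Yes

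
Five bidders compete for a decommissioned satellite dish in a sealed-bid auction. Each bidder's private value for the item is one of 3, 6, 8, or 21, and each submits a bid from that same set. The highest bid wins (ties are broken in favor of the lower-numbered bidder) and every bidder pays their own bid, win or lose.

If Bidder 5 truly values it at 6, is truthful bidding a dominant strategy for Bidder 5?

No

Consider the case where Bidder 1 bids 3, Bidder 2 bids 3, Bidder 3 bids 3 and Bidder 4 bids 6.
Truthful bid 6: loses but pays 6, utility -6.
Bid 3 instead: loses but pays 3, utility -3.
Since -3 > -6, bidding 3 is strictly better here, so truthful bidding is not dominant.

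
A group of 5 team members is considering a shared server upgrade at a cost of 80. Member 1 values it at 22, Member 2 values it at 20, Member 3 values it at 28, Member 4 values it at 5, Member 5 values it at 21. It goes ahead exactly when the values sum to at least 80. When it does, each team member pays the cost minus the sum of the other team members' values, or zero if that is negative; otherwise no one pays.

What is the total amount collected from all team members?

27

Total value 96 ≥ cost 80, so it is built.
Member 1: others sum to 74; max(0, 80 - 74) = 6.
Member 2: others sum to 76; max(0, 80 - 76) = 4.
Member 3: others sum to 68; max(0, 80 - 68) = 12.
Member 4: others sum to 91; max(0, 80 - 91) = 0.
Member 5: others sum to 75; max(0, 80 - 75) = 5.
Total collected = 6 + 4 + 12 + 0 + 5 = 27.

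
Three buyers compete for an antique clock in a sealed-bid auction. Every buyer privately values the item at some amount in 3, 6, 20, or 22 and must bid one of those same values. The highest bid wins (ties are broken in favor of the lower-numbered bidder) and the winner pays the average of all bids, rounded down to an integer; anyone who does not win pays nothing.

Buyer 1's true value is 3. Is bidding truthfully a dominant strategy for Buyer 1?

Check each profile of the others' bids and compare truth against every alternative bid.
Others bid (6, 6): truth gives 0, best alternative gives -3.
Others bid (3, 6): truth gives 0, best alternative gives -2.
Others bid (6, 3): truth gives 0, best alternative gives -2.
Others bid (3, 3): truth gives 0, best alternative gives -1.
Others bid (3, 20): truth gives 0, best alternative gives 0.
Others bid (3, 22): truth gives 0, best alternative gives 0.
(Remaining 10 profiles checked similarly; truth is weakly best in each.)
In every case the truthful bid is at least as good as any alternative, so it is a dominant strategy.

Yes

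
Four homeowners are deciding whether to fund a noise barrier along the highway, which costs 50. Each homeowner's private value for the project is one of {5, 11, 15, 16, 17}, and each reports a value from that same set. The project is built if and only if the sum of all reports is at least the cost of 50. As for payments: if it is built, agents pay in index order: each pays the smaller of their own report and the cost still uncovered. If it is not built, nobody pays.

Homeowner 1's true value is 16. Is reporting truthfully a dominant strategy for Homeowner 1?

No

Consider the case where Homeowner 2 reports 5, Homeowner 3 reports 15 and Homeowner 4 reports 15.
Truthful report 16: project built, pays 16, utility 16 - 16 = 0.
Report 15 instead: project built, pays 15, utility 16 - 15 = 1.
Since 1 > 0, reporting 15 is strictly better here, so truthful reporting is not dominant.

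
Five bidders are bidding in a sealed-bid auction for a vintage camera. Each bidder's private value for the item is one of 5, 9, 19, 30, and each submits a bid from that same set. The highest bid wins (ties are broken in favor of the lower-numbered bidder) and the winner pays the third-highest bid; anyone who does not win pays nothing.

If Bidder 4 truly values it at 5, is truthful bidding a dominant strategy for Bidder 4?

Check each profile of the others' bids and compare truth against every alternative bid.
Others bid (5, 5, 5, 5): truth gives 0, best alternative gives 0.
Others bid (5, 5, 5, 9): truth gives 0, best alternative gives 0.
Others bid (5, 5, 5, 19): truth gives 0, best alternative gives 0.
Others bid (5, 5, 5, 30): truth gives 0, best alternative gives 0.
Others bid (5, 5, 9, 5): truth gives 0, best alternative gives 0.
Others bid (5, 5, 9, 9): truth gives 0, best alternative gives 0.
(Remaining 250 profiles checked similarly; truth is weakly best in each.)
In every case the truthful bid is at least as good as any alternative, so it is a dominant strategy.

Yes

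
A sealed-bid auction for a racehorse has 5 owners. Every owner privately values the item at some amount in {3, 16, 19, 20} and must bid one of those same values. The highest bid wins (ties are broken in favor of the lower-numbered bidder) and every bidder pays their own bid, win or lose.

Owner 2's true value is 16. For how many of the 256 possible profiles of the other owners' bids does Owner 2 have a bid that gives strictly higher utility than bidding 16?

248

Others bid (3, 3, 3, 19): truth gives -16; bid 3 gives -3 > -16. Violating.
Others bid (3, 3, 3, 20): truth gives -16; bid 3 gives -3 > -16. Violating.
Others bid (3, 3, 16, 19): truth gives -16; bid 3 gives -3 > -16. Violating.
Others bid (3, 3, 16, 20): truth gives -16; bid 3 gives -3 > -16. Violating.
Others bid (3, 3, 3, 3): truth gives 0; no alternative beats it.
Others bid (3, 3, 3, 16): truth gives 0; no alternative beats it.
(Checking all 256 profiles: 248 have a profitable deviation, 8 do not.)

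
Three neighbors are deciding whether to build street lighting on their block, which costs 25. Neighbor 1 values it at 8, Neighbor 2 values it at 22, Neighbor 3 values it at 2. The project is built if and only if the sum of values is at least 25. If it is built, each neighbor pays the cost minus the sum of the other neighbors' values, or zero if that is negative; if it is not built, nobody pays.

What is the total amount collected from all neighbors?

Total value 32 ≥ cost 25, so it is built.
Neighbor 1: others sum to 24; max(0, 25 - 24) = 1.
Neighbor 2: others sum to 10; max(0, 25 - 10) = 15.
Neighbor 3: others sum to 30; max(0, 25 - 30) = 0.
Total collected = 1 + 15 + 0 = 16.

16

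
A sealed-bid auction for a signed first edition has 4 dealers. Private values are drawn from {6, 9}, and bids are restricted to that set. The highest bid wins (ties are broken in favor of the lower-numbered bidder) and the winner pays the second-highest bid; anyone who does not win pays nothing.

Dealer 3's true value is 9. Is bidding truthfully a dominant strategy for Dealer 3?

Yes

Check each profile of the others' bids and compare truth against every alternative bid.
Others bid (6, 6, 6): truth gives 3, best alternative gives 0.
Others bid (6, 6, 9): truth gives 0, best alternative gives 0.
Others bid (6, 9, 6): truth gives 0, best alternative gives 0.
Others bid (6, 9, 9): truth gives 0, best alternative gives 0.
Others bid (9, 6, 6): truth gives 0, best alternative gives 0.
Others bid (9, 6, 9): truth gives 0, best alternative gives 0.
(Remaining 2 profiles checked similarly; truth is weakly best in each.)
In every case the truthful bid is at least as good as any alternative, so it is a dominant strategy.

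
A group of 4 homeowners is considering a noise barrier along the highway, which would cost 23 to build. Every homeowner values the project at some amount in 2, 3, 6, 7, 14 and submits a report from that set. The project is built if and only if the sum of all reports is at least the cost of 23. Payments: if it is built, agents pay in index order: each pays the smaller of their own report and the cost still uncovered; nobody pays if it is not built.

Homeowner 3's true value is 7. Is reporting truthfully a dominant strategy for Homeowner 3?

No

Consider the case where Homeowner 1 reports 2, Homeowner 2 reports 2 and Homeowner 4 reports 14.
Truthful report 7: project built, pays 7, utility 7 - 7 = 0.
Report 6 instead: project built, pays 6, utility 7 - 6 = 1.
Since 1 > 0, reporting 6 is strictly better here, so truthful reporting is not dominant.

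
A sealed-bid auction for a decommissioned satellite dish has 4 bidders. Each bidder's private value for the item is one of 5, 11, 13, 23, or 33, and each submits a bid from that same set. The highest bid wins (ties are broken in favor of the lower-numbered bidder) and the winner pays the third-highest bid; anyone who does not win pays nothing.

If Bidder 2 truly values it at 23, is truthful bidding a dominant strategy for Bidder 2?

Consider the case where Bidder 1 bids 5, Bidder 3 bids 5 and Bidder 4 bids 33.
Truthful bid 23: loses, pays 0, utility 0.
Bid 33 instead: wins, pays 5, utility 23 - 5 = 18.
Since 18 > 0, bidding 33 is strictly better here, so truthful bidding is not dominant.

No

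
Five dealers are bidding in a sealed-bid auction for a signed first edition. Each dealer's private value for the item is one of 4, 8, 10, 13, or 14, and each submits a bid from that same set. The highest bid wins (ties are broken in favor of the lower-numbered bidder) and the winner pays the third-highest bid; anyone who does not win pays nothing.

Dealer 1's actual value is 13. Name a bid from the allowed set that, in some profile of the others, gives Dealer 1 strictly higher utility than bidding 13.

Suppose Dealer 2 bids 4, Dealer 3 bids 4, Dealer 4 bids 4 and Dealer 5 bids 14.
Bid 13: loses, pays 0, utility 0.
Bid 14: wins, pays 4, utility 13 - 4 = 9.
So bidding 14 beats truth here (9 > 0).

14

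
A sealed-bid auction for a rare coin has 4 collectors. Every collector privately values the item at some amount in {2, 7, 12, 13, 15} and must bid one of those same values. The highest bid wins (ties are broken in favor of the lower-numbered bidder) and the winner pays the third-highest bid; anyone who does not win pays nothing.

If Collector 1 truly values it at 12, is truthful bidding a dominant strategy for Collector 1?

No

Consider the case where Collector 2 bids 2, Collector 3 bids 2 and Collector 4 bids 13.
Truthful bid 12: loses, pays 0, utility 0.
Bid 13 instead: wins, pays 2, utility 12 - 2 = 10.
Since 10 > 0, bidding 13 is strictly better here, so truthful bidding is not dominant.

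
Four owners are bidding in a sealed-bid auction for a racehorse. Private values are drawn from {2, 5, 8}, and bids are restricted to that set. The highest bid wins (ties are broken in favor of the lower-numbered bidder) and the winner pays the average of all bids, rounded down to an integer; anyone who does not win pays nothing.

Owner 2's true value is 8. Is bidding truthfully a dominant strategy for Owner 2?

Consider the case where Owner 1 bids 2, Owner 3 bids 2 and Owner 4 bids 2.
Truthful bid 8: wins, pays 3, utility 8 - 3 = 5.
Bid 5 instead: wins, pays 2, utility 8 - 2 = 6.
Since 6 > 5, bidding 5 is strictly better here, so truthful bidding is not dominant.

No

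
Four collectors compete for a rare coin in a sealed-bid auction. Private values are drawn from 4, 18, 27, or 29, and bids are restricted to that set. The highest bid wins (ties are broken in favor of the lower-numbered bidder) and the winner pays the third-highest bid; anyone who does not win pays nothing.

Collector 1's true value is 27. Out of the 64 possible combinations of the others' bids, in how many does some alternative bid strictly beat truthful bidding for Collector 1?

12

Others bid (4, 4, 29): truth gives 0; bid 29 gives 23 > 0. Violating.
Others bid (4, 18, 29): truth gives 0; bid 29 gives 9 > 0. Violating.
Others bid (4, 29, 4): truth gives 0; bid 29 gives 23 > 0. Violating.
Others bid (4, 29, 18): truth gives 0; bid 29 gives 9 > 0. Violating.
Others bid (4, 4, 4): truth gives 23; no alternative beats it.
Others bid (4, 4, 18): truth gives 23; no alternative beats it.
(Checking all 64 profiles: 12 have a profitable deviation, 52 do not.)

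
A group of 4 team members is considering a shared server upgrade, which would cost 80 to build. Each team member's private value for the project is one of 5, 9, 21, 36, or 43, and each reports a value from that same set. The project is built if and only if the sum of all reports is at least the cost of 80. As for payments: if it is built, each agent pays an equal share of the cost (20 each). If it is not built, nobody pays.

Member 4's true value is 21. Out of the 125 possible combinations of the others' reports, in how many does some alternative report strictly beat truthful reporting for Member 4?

Others report (5, 5, 36): truth gives 0; report 36 gives 1 > 0. Violating.
Others report (5, 5, 43): truth gives 0; report 36 gives 1 > 0. Violating.
Others report (5, 9, 36): truth gives 0; report 36 gives 1 > 0. Violating.
Others report (5, 9, 43): truth gives 0; report 36 gives 1 > 0. Violating.
Others report (5, 5, 5): truth gives 0; no alternative beats it.
Others report (5, 5, 9): truth gives 0; no alternative beats it.
(Checking all 125 profiles: 30 have a profitable deviation, 95 do not.)

30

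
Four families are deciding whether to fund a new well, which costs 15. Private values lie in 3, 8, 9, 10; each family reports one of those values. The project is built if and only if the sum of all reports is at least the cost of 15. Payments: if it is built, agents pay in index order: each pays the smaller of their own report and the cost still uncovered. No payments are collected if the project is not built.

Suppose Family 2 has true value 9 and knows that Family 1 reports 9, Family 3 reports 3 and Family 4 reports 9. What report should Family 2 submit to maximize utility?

3

Report 3: project built, pays 3, utility 9 - 3 = 6.
Report 8: project built, pays 6, utility 9 - 6 = 3.
Report 9: project built, pays 6, utility 9 - 6 = 3.
Report 10: project built, pays 6, utility 9 - 6 = 3.
The best choice is 3 with utility 6.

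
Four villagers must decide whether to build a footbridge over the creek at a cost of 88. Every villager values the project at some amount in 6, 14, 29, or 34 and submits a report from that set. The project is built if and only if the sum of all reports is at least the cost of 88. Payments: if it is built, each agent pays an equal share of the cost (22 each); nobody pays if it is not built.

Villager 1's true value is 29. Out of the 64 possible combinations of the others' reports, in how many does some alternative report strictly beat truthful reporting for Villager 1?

Others report (6, 14, 34): truth gives 0; report 34 gives 7 > 0. Violating.
Others report (6, 34, 14): truth gives 0; report 34 gives 7 > 0. Violating.
Others report (14, 6, 34): truth gives 0; report 34 gives 7 > 0. Violating.
Others report (14, 14, 29): truth gives 0; report 34 gives 7 > 0. Violating.
Others report (6, 6, 6): truth gives 0; no alternative beats it.
Others report (6, 6, 14): truth gives 0; no alternative beats it.
(Checking all 64 profiles: 9 have a profitable deviation, 55 do not.)

9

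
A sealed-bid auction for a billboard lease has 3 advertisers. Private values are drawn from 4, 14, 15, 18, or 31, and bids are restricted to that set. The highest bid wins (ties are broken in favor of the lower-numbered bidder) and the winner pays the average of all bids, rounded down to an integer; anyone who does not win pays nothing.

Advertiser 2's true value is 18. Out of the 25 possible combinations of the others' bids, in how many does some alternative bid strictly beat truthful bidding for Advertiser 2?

Others bid (4, 4): truth gives 10; bid 14 gives 11 > 10. Violating.
Others bid (4, 14): truth gives 6; bid 14 gives 8 > 6. Violating.
Others bid (4, 15): truth gives 6; bid 15 gives 7 > 6. Violating.
Others bid (14, 4): truth gives 6; bid 15 gives 7 > 6. Violating.
Others bid (4, 18): truth gives 5; no alternative beats it.
Others bid (4, 31): truth gives 0; no alternative beats it.
(Checking all 25 profiles: 7 have a profitable deviation, 18 do not.)

7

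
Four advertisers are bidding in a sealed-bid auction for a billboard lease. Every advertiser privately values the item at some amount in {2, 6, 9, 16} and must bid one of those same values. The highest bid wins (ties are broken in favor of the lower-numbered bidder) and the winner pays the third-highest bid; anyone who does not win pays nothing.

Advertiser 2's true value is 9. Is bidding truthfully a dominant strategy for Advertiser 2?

Consider the case where Advertiser 1 bids 2, Advertiser 3 bids 2 and Advertiser 4 bids 16.
Truthful bid 9: loses, pays 0, utility 0.
Bid 16 instead: wins, pays 2, utility 9 - 2 = 7.
Since 7 > 0, bidding 16 is strictly better here, so truthful bidding is not dominant.

No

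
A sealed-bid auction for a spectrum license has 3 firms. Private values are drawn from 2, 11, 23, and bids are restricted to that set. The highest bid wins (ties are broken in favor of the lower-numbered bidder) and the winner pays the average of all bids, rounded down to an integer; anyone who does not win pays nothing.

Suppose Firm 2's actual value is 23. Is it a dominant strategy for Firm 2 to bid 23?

No

Consider the case where Firm 1 bids 2 and Firm 3 bids 2.
Truthful bid 23: wins, pays 9, utility 23 - 9 = 14.
Bid 11 instead: wins, pays 5, utility 23 - 5 = 18.
Since 18 > 14, bidding 11 is strictly better here, so truthful bidding is not dominant.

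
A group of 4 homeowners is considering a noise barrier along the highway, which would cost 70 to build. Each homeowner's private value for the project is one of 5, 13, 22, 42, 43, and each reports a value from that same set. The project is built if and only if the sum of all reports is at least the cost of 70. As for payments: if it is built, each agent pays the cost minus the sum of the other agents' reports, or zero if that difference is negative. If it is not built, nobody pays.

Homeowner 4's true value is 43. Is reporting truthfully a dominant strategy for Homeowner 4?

Yes

Check each profile of the others' reports and compare truth against every alternative report.
Others report (5, 22, 43): truth gives 43, best alternative gives 43.
Others report (5, 42, 42): truth gives 43, best alternative gives 43.
Others report (5, 42, 43): truth gives 43, best alternative gives 43.
Others report (5, 43, 22): truth gives 43, best alternative gives 43.
Others report (5, 43, 42): truth gives 43, best alternative gives 43.
Others report (5, 43, 43): truth gives 43, best alternative gives 43.
(Remaining 119 profiles checked similarly; truth is weakly best in each.)
In every case the truthful report is at least as good as any alternative, so it is a dominant strategy.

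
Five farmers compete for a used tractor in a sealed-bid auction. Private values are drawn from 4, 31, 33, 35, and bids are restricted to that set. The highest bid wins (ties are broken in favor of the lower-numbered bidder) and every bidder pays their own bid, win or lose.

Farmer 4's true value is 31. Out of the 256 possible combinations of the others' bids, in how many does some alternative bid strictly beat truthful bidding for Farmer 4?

254

Others bid (4, 4, 4, 33): truth gives -31; bid 33 gives -2 > -31. Violating.
Others bid (4, 4, 4, 35): truth gives -31; bid 4 gives -4 > -31. Violating.
Others bid (4, 4, 31, 4): truth gives -31; bid 33 gives -2 > -31. Violating.
Others bid (4, 4, 31, 31): truth gives -31; bid 33 gives -2 > -31. Violating.
Others bid (4, 4, 4, 4): truth gives 0; no alternative beats it.
Others bid (4, 4, 4, 31): truth gives 0; no alternative beats it.
(Checking all 256 profiles: 254 have a profitable deviation, 2 do not.)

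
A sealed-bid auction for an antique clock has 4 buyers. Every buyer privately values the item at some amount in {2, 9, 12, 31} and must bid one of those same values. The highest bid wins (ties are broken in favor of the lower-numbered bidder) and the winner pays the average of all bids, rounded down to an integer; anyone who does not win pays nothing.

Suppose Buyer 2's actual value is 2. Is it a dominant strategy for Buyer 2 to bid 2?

Yes

Check each profile of the others' bids and compare truth against every alternative bid.
Others bid (2, 9, 9): truth gives 0, best alternative gives -5.
Others bid (2, 2, 9): truth gives 0, best alternative gives -3.
Others bid (2, 9, 2): truth gives 0, best alternative gives -3.
Others bid (2, 2, 2): truth gives 0, best alternative gives -1.
Others bid (2, 2, 12): truth gives 0, best alternative gives 0.
Others bid (2, 2, 31): truth gives 0, best alternative gives 0.
(Remaining 58 profiles checked similarly; truth is weakly best in each.)
In every case the truthful bid is at least as good as any alternative, so it is a dominant strategy.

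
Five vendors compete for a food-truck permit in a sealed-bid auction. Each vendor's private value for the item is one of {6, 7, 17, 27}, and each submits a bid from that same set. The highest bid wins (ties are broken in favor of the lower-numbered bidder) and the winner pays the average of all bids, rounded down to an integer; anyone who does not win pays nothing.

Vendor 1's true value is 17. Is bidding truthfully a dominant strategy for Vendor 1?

No

Consider the case where Vendor 2 bids 6, Vendor 3 bids 6, Vendor 4 bids 6 and Vendor 5 bids 6.
Truthful bid 17: wins, pays 8, utility 17 - 8 = 9.
Bid 6 instead: wins, pays 6, utility 17 - 6 = 11.
Since 11 > 9, bidding 6 is strictly better here, so truthful bidding is not dominant.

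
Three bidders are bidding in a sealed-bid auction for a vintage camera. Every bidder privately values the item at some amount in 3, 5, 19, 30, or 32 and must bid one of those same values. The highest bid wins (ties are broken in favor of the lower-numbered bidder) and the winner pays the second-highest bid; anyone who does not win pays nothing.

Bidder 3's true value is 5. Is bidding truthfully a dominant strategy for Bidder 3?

Yes

Check each profile of the others' bids and compare truth against every alternative bid.
Others bid (3, 3): truth gives 2, best alternative gives 2.
Others bid (3, 5): truth gives 0, best alternative gives 0.
Others bid (3, 19): truth gives 0, best alternative gives 0.
Others bid (3, 30): truth gives 0, best alternative gives 0.
Others bid (3, 32): truth gives 0, best alternative gives 0.
Others bid (5, 3): truth gives 0, best alternative gives 0.
(Remaining 19 profiles checked similarly; truth is weakly best in each.)
In every case the truthful bid is at least as good as any alternative, so it is a dominant strategy.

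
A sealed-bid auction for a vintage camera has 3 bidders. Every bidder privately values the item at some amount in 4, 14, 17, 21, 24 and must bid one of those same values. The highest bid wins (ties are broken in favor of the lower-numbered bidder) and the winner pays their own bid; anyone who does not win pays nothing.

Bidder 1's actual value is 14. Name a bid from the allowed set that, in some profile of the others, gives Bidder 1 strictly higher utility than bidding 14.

Suppose Bidder 2 bids 4 and Bidder 3 bids 4.
Bid 14: wins, pays 14, utility 14 - 14 = 0.
Bid 4: wins, pays 4, utility 14 - 4 = 10.
So bidding 4 beats truth here (10 > 0).

4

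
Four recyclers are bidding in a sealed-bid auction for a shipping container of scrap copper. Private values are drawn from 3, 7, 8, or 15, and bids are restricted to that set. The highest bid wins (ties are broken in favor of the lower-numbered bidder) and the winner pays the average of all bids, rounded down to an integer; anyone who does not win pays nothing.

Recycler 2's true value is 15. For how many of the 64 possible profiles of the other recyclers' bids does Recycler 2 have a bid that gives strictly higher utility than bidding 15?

Others bid (3, 3, 3): truth gives 9; bid 7 gives 11 > 9. Violating.
Others bid (3, 3, 7): truth gives 8; bid 7 gives 10 > 8. Violating.
Others bid (3, 3, 8): truth gives 8; bid 8 gives 10 > 8. Violating.
Others bid (3, 7, 3): truth gives 8; bid 7 gives 10 > 8. Violating.
Others bid (3, 3, 15): truth gives 6; no alternative beats it.
Others bid (3, 7, 15): truth gives 5; no alternative beats it.
(Checking all 64 profiles: 18 have a profitable deviation, 46 do not.)

18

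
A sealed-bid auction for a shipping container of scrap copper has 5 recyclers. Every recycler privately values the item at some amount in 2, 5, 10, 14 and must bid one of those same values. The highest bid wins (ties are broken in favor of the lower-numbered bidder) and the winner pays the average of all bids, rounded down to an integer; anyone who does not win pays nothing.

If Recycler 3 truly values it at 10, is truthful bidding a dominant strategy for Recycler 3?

No

Consider the case where Recycler 1 bids 2, Recycler 2 bids 2, Recycler 4 bids 2 and Recycler 5 bids 2.
Truthful bid 10: wins, pays 3, utility 10 - 3 = 7.
Bid 5 instead: wins, pays 2, utility 10 - 2 = 8.
Since 8 > 7, bidding 5 is strictly better here, so truthful bidding is not dominant.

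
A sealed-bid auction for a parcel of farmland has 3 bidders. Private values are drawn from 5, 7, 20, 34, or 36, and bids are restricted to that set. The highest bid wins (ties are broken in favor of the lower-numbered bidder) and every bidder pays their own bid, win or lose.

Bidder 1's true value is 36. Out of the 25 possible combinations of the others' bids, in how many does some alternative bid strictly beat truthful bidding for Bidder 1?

16

Others bid (5, 5): truth gives 0; bid 5 gives 31 > 0. Violating.
Others bid (5, 7): truth gives 0; bid 7 gives 29 > 0. Violating.
Others bid (5, 20): truth gives 0; bid 20 gives 16 > 0. Violating.
Others bid (5, 34): truth gives 0; bid 34 gives 2 > 0. Violating.
Others bid (5, 36): truth gives 0; no alternative beats it.
Others bid (7, 36): truth gives 0; no alternative beats it.
(Checking all 25 profiles: 16 have a profitable deviation, 9 do not.)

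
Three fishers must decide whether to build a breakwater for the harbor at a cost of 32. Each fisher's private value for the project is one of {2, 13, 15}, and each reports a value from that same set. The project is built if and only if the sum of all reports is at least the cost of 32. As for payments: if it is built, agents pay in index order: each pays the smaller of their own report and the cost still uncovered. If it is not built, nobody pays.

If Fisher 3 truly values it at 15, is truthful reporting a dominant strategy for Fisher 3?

Yes

Check each profile of the others' reports and compare truth against every alternative report.
Others report (15, 15): truth gives 13, best alternative gives 13.
Others report (13, 15): truth gives 11, best alternative gives 11.
Others report (15, 13): truth gives 11, best alternative gives 11.
Others report (13, 13): truth gives 9, best alternative gives 9.
Others report (2, 2): truth gives 0, best alternative gives 0.
Others report (2, 13): truth gives 0, best alternative gives 0.
(Remaining 3 profiles checked similarly; truth is weakly best in each.)
In every case the truthful report is at least as good as any alternative, so it is a dominant strategy.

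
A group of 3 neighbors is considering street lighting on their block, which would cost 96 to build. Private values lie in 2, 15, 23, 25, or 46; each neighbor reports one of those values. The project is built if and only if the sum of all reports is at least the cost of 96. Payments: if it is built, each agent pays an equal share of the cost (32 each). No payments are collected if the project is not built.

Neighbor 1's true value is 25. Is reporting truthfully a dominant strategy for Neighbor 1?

No

Consider the case where Neighbor 2 reports 25 and Neighbor 3 reports 46.
Truthful report 25: project built, pays 32, utility 25 - 32 = -7.
Report 2 instead: project not built, utility 0.
Since 0 > -7, reporting 2 is strictly better here, so truthful reporting is not dominant.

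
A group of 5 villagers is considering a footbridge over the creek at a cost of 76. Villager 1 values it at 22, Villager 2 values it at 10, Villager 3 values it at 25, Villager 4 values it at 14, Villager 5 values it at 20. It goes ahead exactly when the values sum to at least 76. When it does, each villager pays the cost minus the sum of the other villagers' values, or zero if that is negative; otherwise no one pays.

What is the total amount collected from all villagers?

22

Total value 91 ≥ cost 76, so it is built.
Villager 1: others sum to 69; max(0, 76 - 69) = 7.
Villager 2: others sum to 81; max(0, 76 - 81) = 0.
Villager 3: others sum to 66; max(0, 76 - 66) = 10.
Villager 4: others sum to 77; max(0, 76 - 77) = 0.
Villager 5: others sum to 71; max(0, 76 - 71) = 5.
Total collected = 7 + 0 + 10 + 0 + 5 = 22.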